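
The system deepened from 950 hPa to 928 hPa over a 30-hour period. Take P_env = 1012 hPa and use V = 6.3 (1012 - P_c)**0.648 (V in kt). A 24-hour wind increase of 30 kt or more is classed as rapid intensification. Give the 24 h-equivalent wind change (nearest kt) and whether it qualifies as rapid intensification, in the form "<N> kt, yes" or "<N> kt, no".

16 kt, no

V₁: ΔP = 62, V ≈ 6.3 × 62^0.648 ≈ 91.37 kt.
V₂: ΔP = 84, V ≈ 6.3 × 84^0.648 ≈ 111.24 kt.
ΔV over 30 h = 19.87 kt → 24 h equivalent = 19.87 × 24/30 ≈ 15.90 kt.
16 kt < 30 kt ⇒ not rapid intensification.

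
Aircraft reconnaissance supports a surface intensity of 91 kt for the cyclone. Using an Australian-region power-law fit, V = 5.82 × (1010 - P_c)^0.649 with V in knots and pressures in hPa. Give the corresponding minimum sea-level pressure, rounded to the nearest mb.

ΔP = (V / 5.82)^(1/0.649) = (91/5.82)^1.541.
91/5.82 = 15.636; 15.636^1.541 ≈ 69.17 mb.
P_c = 1010 − 69.17 = 940.83 ≈ 941 mb.

941 mb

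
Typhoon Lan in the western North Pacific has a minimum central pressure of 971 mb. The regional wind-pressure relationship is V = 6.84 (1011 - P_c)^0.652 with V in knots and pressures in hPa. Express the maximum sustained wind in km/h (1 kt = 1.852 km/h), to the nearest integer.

140 km/h

ΔP = 1011 − 971 = 40 mb.
V ≈ 6.84 × 40^0.652 = 6.84 × 11.080 ≈ 75.788 kt.
75.788 × 1.852 ≈ 140.36 km/h → 140 km/h.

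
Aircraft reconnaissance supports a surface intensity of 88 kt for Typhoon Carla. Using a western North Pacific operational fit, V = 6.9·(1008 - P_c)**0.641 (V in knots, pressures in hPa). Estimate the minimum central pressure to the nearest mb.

ΔP = (V / 6.9)^(1/0.641) = (88/6.9)^1.560.
88/6.9 = 12.754; 12.754^1.560 ≈ 53.07 mb.
P_c = 1008 − 53.07 = 954.93 ≈ 955 mb.

955 mb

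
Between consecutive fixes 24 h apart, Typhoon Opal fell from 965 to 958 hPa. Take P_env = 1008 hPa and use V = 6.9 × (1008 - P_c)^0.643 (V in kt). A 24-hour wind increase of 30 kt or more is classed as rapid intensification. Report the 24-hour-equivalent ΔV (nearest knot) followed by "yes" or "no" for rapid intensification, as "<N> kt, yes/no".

V₁: ΔP = 43, V ≈ 6.9 × 43^0.643 ≈ 77.48 kt.
V₂: ΔP = 50, V ≈ 6.9 × 50^0.643 ≈ 85.37 kt.
ΔV over 24 h = 7.89 kt → 24 h equivalent = 7.89 × 24/24 ≈ 7.89 kt.
8 kt < 30 kt ⇒ not rapid intensification.

8 kt, no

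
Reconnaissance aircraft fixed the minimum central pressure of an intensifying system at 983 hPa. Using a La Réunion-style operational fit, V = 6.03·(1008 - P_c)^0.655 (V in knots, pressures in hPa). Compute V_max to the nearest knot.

50 kt

ΔP = 1008 − 983 = 25 hPa.
25^0.655 ≈ 8.235.
V ≈ 6.03 × 8.235 ≈ 49.7 kt.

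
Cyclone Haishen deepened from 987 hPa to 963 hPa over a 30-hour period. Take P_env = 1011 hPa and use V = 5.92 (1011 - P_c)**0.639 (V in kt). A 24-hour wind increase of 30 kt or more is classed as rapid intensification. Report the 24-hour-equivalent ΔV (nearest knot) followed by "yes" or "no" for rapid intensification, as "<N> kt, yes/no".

V₁: ΔP = 24, V ≈ 5.92 × 24^0.639 ≈ 45.11 kt.
V₂: ΔP = 48, V ≈ 5.92 × 48^0.639 ≈ 70.25 kt.
ΔV over 30 h = 25.14 kt → 24 h equivalent = 25.14 × 24/30 ≈ 20.11 kt.
20 kt < 30 kt ⇒ not rapid intensification.

20 kt, no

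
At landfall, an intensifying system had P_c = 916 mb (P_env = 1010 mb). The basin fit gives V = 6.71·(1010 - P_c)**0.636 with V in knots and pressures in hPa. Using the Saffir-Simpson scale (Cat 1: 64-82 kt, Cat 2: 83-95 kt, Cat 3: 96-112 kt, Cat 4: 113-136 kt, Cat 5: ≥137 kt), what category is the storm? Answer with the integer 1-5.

ΔP = 1010 − 916 = 94 mb.
V ≈ 6.71 × 94^0.636 = 6.71 × 17.98 ≈ 121 kt.
121 kt falls in the Category 4 band.

4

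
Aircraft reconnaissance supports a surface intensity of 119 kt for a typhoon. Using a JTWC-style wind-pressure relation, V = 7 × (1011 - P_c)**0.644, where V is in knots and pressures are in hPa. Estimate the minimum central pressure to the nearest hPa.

930 hPa

ΔP = (V / 7)^(1/0.644) = (119/7)^1.553.
119/7 = 17.000; 17.000^1.553 ≈ 81.40 hPa.
P_c = 1011 − 81.40 = 929.60 ≈ 930 hPa.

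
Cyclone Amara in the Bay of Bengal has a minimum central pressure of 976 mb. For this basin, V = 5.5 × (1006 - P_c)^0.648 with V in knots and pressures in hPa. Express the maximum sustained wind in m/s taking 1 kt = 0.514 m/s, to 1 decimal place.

25.6 m/s

ΔP = 1006 − 976 = 30 mb.
V ≈ 5.5 × 30^0.648 = 5.5 × 9.061 ≈ 49.835 kt.
49.835 × 0.514 ≈ 25.62 m/s → 25.6 m/s.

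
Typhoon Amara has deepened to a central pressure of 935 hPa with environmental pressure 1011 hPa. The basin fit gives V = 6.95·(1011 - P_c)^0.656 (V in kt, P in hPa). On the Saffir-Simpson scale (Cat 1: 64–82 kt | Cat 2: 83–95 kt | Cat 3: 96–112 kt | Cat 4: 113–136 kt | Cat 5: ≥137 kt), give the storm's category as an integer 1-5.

4

ΔP = 1011 − 935 = 76 hPa.
V ≈ 6.95 × 76^0.656 = 6.95 × 17.13 ≈ 119 kt.
119 kt falls in the Category 4 band.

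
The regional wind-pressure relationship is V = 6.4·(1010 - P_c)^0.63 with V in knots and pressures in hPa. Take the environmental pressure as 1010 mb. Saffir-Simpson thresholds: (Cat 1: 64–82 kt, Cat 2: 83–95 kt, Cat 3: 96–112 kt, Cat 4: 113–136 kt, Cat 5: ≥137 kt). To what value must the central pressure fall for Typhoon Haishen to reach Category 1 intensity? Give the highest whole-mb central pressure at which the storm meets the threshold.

971 mb

Category 1 begins at V = 64 kt.
Required ΔP = (64/6.4)^(1/0.63) = 10.000^1.587 ≈ 38.66 mb.
P_c ≤ 1010 − 38.66 = 971.34, so the highest integer P_c is 971 mb.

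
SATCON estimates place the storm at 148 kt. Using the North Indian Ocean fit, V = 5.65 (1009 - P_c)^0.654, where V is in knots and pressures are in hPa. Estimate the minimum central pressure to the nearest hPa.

862 hPa

ΔP = (V / 5.65)^(1/0.654) = (148/5.65)^1.529.
148/5.65 = 26.195; 26.195^1.529 ≈ 147.41 hPa.
P_c = 1009 − 147.41 = 861.59 ≈ 862 hPa.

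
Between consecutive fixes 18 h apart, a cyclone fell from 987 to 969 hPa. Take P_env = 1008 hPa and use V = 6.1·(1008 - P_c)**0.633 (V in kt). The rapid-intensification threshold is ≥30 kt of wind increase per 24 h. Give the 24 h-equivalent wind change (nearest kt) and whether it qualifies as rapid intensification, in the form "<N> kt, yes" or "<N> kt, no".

V₁: ΔP = 21, V ≈ 6.1 × 21^0.633 ≈ 41.91 kt.
V₂: ΔP = 39, V ≈ 6.1 × 39^0.633 ≈ 62.01 kt.
ΔV over 18 h = 20.10 kt → 24 h equivalent = 20.10 × 24/18 ≈ 26.80 kt.
27 kt < 30 kt ⇒ not rapid intensification.

27 kt, no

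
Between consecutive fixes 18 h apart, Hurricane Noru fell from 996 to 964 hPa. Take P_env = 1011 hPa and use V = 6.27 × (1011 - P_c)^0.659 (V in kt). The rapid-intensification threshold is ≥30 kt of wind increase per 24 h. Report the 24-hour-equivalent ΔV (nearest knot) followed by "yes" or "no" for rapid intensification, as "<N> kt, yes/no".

V₁: ΔP = 15, V ≈ 6.27 × 15^0.659 ≈ 37.35 kt.
V₂: ΔP = 47, V ≈ 6.27 × 47^0.659 ≈ 79.28 kt.
ΔV over 18 h = 41.93 kt → 24 h equivalent = 41.93 × 24/18 ≈ 55.91 kt.
56 kt ≥ 30 kt ⇒ rapid intensification.

56 kt, yes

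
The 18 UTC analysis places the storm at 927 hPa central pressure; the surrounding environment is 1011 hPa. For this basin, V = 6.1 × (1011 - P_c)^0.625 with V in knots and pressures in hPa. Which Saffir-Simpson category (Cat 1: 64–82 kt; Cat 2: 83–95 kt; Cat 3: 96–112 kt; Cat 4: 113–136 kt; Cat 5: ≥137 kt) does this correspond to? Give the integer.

ΔP = 1011 − 927 = 84 hPa.
V ≈ 6.1 × 84^0.625 = 6.1 × 15.95 ≈ 97 kt.
97 kt falls in the Category 3 band.

3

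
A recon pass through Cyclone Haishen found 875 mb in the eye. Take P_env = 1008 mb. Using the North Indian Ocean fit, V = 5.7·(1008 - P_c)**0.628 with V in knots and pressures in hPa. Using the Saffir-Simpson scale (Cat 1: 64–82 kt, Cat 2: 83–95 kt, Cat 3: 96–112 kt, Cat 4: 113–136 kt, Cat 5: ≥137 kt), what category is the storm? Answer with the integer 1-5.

ΔP = 1008 − 875 = 133 mb.
V ≈ 5.7 × 133^0.628 = 5.7 × 21.57 ≈ 123 kt.
123 kt falls in the Category 4 band.

4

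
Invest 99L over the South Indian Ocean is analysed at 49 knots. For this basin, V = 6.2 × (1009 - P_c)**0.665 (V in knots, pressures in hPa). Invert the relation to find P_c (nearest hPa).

987 hPa

ΔP = (V / 6.2)^(1/0.665) = (49/6.2)^1.504.
49/6.2 = 7.903; 7.903^1.504 ≈ 22.39 hPa.
P_c = 1009 − 22.39 = 986.61 ≈ 987 hPa.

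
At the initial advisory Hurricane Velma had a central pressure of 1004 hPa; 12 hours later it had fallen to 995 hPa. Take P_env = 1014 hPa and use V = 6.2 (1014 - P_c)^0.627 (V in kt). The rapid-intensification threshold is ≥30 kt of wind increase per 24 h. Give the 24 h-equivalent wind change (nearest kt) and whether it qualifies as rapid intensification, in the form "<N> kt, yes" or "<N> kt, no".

26 kt, no

V₁: ΔP = 10, V ≈ 6.2 × 10^0.627 ≈ 26.27 kt.
V₂: ΔP = 19, V ≈ 6.2 × 19^0.627 ≈ 39.28 kt.
ΔV over 12 h = 13.01 kt → 24 h equivalent = 13.01 × 24/12 ≈ 26.02 kt.
26 kt < 30 kt ⇒ not rapid intensification.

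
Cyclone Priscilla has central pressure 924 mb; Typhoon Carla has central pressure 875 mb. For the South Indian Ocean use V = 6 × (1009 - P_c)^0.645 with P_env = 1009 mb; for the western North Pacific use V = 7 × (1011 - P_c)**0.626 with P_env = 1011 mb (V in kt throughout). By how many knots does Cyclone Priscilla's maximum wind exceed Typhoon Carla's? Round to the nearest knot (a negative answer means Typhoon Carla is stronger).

-46 kt

Cyclone Priscilla: ΔP = 85; V ≈ 6 × 85^0.645 ≈ 105.35 kt.
Typhoon Carla: ΔP = 136; V ≈ 7 × 136^0.626 ≈ 151.60 kt.
Difference ≈ 105.35 − 151.60 = -46.25 → -46 kt.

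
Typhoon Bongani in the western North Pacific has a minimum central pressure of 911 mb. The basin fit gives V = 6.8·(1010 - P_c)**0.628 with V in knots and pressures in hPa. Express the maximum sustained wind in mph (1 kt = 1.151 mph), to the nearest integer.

140 mph

ΔP = 1010 − 911 = 99 mb.
V ≈ 6.8 × 99^0.628 = 6.8 × 17.917 ≈ 121.834 kt.
121.834 × 1.151 ≈ 140.23 mph → 140 mph.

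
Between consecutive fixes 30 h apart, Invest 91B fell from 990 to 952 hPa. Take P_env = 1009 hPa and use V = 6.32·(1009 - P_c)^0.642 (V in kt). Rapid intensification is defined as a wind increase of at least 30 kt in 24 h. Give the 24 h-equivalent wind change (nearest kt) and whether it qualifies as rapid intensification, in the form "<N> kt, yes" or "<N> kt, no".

V₁: ΔP = 19, V ≈ 6.32 × 19^0.642 ≈ 41.85 kt.
V₂: ΔP = 57, V ≈ 6.32 × 57^0.642 ≈ 84.72 kt.
ΔV over 30 h = 42.87 kt → 24 h equivalent = 42.87 × 24/30 ≈ 34.30 kt.
34 kt ≥ 30 kt ⇒ rapid intensification.

34 kt, yes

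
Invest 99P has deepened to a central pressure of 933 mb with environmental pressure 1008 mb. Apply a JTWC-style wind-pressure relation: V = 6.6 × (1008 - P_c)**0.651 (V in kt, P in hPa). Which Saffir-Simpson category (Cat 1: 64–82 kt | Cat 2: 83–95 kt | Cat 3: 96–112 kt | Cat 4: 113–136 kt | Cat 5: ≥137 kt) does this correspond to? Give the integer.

3

ΔP = 1008 − 933 = 75 mb.
V ≈ 6.6 × 75^0.651 = 6.6 × 16.62 ≈ 110 kt.
110 kt falls in the Category 3 band.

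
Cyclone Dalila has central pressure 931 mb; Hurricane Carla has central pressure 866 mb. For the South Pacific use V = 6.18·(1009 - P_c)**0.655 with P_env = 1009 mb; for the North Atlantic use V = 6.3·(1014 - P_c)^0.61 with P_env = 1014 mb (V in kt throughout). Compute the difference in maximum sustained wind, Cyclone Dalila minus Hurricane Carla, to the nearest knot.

-26 kt

Cyclone Dalila: ΔP = 78; V ≈ 6.18 × 78^0.655 ≈ 107.23 kt.
Hurricane Carla: ΔP = 148; V ≈ 6.3 × 148^0.61 ≈ 132.80 kt.
Difference ≈ 107.23 − 132.80 = -25.57 → -26 kt.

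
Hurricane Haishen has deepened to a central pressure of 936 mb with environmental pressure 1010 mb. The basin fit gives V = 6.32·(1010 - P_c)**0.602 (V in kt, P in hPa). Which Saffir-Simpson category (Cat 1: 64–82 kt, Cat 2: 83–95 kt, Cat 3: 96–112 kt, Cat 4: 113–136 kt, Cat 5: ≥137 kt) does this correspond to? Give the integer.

ΔP = 1010 − 936 = 74 mb.
V ≈ 6.32 × 74^0.602 = 6.32 × 13.34 ≈ 84 kt.
84 kt falls in the Category 2 band.

2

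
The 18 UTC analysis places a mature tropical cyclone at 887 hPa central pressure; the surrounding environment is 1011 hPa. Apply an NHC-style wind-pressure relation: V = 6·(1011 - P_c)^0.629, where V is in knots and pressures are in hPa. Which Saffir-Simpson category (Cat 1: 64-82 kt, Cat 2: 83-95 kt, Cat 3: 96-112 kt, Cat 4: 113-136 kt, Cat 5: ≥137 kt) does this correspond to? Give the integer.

4

ΔP = 1011 − 887 = 124 hPa.
V ≈ 6 × 124^0.629 = 6 × 20.74 ≈ 124 kt.
124 kt falls in the Category 4 band.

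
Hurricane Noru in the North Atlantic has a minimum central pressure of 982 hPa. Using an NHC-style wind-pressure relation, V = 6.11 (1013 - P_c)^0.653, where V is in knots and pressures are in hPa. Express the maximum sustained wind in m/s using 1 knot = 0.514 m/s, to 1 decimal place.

29.6 m/s

ΔP = 1013 − 982 = 31 hPa.
V ≈ 6.11 × 31^0.653 = 6.11 × 9.416 ≈ 57.531 kt.
57.531 × 0.514 ≈ 29.57 m/s → 29.6 m/s.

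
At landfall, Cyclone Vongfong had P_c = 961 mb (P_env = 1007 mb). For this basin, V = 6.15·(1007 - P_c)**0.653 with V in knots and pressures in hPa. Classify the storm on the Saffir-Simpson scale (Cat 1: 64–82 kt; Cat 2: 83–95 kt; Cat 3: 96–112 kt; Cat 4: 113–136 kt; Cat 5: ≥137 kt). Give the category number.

1

ΔP = 1007 − 961 = 46 mb.
V ≈ 6.15 × 46^0.653 = 6.15 × 12.18 ≈ 75 kt.
75 kt falls in the Category 1 band.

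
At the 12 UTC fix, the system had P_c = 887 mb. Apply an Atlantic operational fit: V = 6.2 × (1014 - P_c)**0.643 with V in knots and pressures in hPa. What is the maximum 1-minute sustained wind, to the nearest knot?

140 kt

ΔP = 1014 − 887 = 127 mb.
127^0.643 ≈ 22.529.
V ≈ 6.2 × 22.529 ≈ 139.7 kt.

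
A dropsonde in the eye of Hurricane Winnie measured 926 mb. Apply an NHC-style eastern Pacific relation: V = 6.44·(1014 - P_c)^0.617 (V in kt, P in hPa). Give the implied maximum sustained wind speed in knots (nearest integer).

102 kt

ΔP = 1014 − 926 = 88 mb.
88^0.617 ≈ 15.840.
V ≈ 6.44 × 15.840 ≈ 102.0 kt.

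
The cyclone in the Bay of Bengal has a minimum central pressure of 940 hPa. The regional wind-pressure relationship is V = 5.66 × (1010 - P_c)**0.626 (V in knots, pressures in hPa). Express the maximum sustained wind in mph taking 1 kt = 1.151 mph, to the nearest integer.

93 mph

ΔP = 1010 − 940 = 70 hPa.
V ≈ 5.66 × 70^0.626 = 5.66 × 14.290 ≈ 80.881 kt.
80.881 × 1.151 ≈ 93.09 mph → 93 mph.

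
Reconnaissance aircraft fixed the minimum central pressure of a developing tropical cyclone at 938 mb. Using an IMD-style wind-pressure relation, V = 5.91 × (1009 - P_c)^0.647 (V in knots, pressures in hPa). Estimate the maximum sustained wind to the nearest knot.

ΔP = 1009 − 938 = 71 mb.
71^0.647 ≈ 15.768.
V ≈ 5.91 × 15.768 ≈ 93.2 kt.

93 kt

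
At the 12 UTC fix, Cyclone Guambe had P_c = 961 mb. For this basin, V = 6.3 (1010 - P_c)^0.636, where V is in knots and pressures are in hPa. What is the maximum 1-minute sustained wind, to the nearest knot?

ΔP = 1010 − 961 = 49 mb.
49^0.636 ≈ 11.884.
V ≈ 6.3 × 11.884 ≈ 74.9 kt.

75 kt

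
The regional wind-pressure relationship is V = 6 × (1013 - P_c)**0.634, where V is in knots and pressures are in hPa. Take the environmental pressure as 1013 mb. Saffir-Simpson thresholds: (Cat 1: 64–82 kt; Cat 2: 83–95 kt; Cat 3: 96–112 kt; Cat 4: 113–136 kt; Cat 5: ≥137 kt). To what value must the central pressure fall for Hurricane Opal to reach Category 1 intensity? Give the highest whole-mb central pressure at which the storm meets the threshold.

Category 1 begins at V = 64 kt.
Required ΔP = (64/6)^(1/0.634) = 10.667^1.577 ≈ 41.83 mb.
P_c ≤ 1013 − 41.83 = 971.17, so the highest integer P_c is 971 mb.

971 mb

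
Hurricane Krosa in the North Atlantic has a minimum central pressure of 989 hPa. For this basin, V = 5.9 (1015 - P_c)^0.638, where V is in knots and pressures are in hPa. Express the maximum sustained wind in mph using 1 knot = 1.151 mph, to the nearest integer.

54 mph

ΔP = 1015 − 989 = 26 hPa.
V ≈ 5.9 × 26^0.638 = 5.9 × 7.994 ≈ 47.163 kt.
47.163 × 1.151 ≈ 54.29 mph → 54 mph.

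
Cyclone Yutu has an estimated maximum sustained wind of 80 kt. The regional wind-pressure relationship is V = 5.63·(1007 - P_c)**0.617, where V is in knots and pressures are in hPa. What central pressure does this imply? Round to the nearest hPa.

ΔP = (V / 5.63)^(1/0.617) = (80/5.63)^1.621.
80/5.63 = 14.210; 14.210^1.621 ≈ 73.80 hPa.
P_c = 1007 − 73.80 = 933.20 ≈ 933 hPa.

933 hPa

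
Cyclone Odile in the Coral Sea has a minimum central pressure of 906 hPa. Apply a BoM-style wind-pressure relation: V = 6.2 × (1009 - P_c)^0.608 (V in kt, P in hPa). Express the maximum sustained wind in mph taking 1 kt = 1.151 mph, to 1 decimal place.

119.5 mph

ΔP = 1009 − 906 = 103 hPa.
V ≈ 6.2 × 103^0.608 = 6.2 × 16.742 ≈ 103.800 kt.
103.800 × 1.151 ≈ 119.47 mph → 119.5 mph.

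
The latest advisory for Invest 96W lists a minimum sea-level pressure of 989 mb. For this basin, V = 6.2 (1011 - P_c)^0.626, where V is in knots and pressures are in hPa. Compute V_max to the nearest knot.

43 kt

ΔP = 1011 − 989 = 22 mb.
22^0.626 ≈ 6.924.
V ≈ 6.2 × 6.924 ≈ 42.9 kt.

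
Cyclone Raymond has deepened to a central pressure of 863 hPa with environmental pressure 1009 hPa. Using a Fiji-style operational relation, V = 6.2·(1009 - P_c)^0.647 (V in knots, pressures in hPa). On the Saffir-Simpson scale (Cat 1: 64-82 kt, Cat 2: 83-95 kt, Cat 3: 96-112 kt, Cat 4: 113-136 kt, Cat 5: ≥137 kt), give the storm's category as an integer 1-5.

5

ΔP = 1009 − 863 = 146 hPa.
V ≈ 6.2 × 146^0.647 = 6.2 × 25.14 ≈ 156 kt.
156 kt falls in the Category 5 band.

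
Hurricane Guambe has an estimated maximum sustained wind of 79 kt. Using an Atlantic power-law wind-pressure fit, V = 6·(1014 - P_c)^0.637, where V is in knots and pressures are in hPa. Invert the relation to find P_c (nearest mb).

957 mb

ΔP = (V / 6)^(1/0.637) = (79/6)^1.570.
79/6 = 13.167; 13.167^1.570 ≈ 57.20 mb.
P_c = 1014 − 57.20 = 956.80 ≈ 957 mb.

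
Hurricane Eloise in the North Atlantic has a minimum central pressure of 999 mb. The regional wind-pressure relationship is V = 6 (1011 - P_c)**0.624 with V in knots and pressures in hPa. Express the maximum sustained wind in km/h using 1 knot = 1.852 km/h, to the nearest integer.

52 km/h

ΔP = 1011 − 999 = 12 mb.
V ≈ 6 × 12^0.624 = 6 × 4.714 ≈ 28.285 kt.
28.285 × 1.852 ≈ 52.38 km/h → 52 km/h.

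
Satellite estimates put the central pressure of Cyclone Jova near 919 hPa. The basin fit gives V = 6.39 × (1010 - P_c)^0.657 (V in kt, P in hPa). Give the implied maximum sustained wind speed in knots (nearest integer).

124 kt

ΔP = 1010 − 919 = 91 hPa.
91^0.657 ≈ 19.368.
V ≈ 6.39 × 19.368 ≈ 123.8 kt.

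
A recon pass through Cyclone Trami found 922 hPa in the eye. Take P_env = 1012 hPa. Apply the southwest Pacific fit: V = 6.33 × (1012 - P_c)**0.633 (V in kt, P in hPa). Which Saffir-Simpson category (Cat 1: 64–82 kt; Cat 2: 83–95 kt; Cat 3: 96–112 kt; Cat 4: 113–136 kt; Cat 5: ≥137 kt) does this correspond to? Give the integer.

3

ΔP = 1012 − 922 = 90 hPa.
V ≈ 6.33 × 90^0.633 = 6.33 × 17.26 ≈ 109 kt.
109 kt falls in the Category 3 band.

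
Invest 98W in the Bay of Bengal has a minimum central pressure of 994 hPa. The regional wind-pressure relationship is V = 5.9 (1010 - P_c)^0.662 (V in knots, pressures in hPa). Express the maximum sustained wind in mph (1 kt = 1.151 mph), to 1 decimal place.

ΔP = 1010 − 994 = 16 hPa.
V ≈ 5.9 × 16^0.662 = 5.9 × 6.268 ≈ 36.981 kt.
36.981 × 1.151 ≈ 42.57 mph → 42.6 mph.

42.6 mph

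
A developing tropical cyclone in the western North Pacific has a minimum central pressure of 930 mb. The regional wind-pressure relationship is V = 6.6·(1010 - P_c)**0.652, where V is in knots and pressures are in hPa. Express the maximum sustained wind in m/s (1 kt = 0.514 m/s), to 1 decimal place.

59.1 m/s

ΔP = 1010 − 930 = 80 mb.
V ≈ 6.6 × 80^0.652 = 6.6 × 17.411 ≈ 114.910 kt.
114.910 × 0.514 ≈ 59.06 m/s → 59.1 m/s.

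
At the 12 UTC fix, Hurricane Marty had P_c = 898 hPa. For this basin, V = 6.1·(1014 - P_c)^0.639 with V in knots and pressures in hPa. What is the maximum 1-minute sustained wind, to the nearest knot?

127 kt

ΔP = 1014 − 898 = 116 hPa.
116^0.639 ≈ 20.854.
V ≈ 6.1 × 20.854 ≈ 127.2 kt.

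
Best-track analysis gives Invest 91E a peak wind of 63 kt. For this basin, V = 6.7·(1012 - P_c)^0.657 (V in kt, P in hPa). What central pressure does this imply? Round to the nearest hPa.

ΔP = (V / 6.7)^(1/0.657) = (63/6.7)^1.522.
63/6.7 = 9.403; 9.403^1.522 ≈ 30.30 hPa.
P_c = 1012 − 30.30 = 981.70 ≈ 982 hPa.

982 hPa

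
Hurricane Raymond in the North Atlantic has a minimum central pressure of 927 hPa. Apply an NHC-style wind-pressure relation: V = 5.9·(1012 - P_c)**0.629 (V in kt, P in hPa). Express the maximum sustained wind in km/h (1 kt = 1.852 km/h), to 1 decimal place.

ΔP = 1012 − 927 = 85 hPa.
V ≈ 5.9 × 85^0.629 = 5.9 × 16.353 ≈ 96.484 kt.
96.484 × 1.852 ≈ 178.69 km/h → 178.7 km/h.

178.7 km/h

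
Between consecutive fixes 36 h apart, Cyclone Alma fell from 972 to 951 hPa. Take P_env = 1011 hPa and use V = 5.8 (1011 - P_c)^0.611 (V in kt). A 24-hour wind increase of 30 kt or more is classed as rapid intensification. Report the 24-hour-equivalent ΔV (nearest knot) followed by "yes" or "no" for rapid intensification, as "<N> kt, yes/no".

V₁: ΔP = 39, V ≈ 5.8 × 39^0.611 ≈ 54.40 kt.
V₂: ΔP = 60, V ≈ 5.8 × 60^0.611 ≈ 70.77 kt.
ΔV over 36 h = 16.37 kt → 24 h equivalent = 16.37 × 24/36 ≈ 10.91 kt.
11 kt < 30 kt ⇒ not rapid intensification.

11 kt, no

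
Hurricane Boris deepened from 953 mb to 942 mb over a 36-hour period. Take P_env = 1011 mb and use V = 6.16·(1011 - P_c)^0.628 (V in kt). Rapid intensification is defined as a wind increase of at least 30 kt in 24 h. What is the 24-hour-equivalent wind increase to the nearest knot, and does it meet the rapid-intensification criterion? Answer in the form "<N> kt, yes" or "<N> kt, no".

6 kt, no

V₁: ΔP = 58, V ≈ 6.16 × 58^0.628 ≈ 78.89 kt.
V₂: ΔP = 69, V ≈ 6.16 × 69^0.628 ≈ 87.98 kt.
ΔV over 36 h = 9.09 kt → 24 h equivalent = 9.09 × 24/36 ≈ 6.06 kt.
6 kt < 30 kt ⇒ not rapid intensification.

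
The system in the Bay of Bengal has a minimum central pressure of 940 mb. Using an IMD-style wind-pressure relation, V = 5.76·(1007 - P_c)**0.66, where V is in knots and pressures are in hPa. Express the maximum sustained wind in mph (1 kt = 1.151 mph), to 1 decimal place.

ΔP = 1007 − 940 = 67 mb.
V ≈ 5.76 × 67^0.66 = 5.76 × 16.040 ≈ 92.391 kt.
92.391 × 1.151 ≈ 106.34 mph → 106.3 mph.

106.3 mph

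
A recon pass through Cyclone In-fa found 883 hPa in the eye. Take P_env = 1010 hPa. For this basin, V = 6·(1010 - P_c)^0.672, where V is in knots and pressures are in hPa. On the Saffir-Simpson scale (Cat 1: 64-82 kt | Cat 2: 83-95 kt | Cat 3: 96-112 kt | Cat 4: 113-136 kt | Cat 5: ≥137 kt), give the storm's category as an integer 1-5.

5

ΔP = 1010 − 883 = 127 hPa.
V ≈ 6 × 127^0.672 = 6 × 25.93 ≈ 156 kt.
156 kt falls in the Category 5 band.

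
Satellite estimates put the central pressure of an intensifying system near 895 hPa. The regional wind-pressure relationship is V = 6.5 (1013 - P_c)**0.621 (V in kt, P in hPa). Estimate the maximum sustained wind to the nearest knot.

ΔP = 1013 − 895 = 118 hPa.
118^0.621 ≈ 19.348.
V ≈ 6.5 × 19.348 ≈ 125.8 kt.

126 kt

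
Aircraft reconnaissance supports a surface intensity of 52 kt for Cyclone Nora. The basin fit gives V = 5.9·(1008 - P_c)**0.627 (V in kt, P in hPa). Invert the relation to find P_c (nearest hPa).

ΔP = (V / 5.9)^(1/0.627) = (52/5.9)^1.595.
52/5.9 = 8.814; 8.814^1.595 ≈ 32.17 hPa.
P_c = 1008 − 32.17 = 975.83 ≈ 976 hPa.

976 hPa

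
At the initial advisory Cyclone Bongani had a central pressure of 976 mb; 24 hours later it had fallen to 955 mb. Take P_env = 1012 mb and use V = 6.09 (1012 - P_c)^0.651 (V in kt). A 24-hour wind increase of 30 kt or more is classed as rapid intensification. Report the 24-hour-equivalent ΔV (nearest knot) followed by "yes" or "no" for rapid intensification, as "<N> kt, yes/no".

V₁: ΔP = 36, V ≈ 6.09 × 36^0.651 ≈ 62.77 kt.
V₂: ΔP = 57, V ≈ 6.09 × 57^0.651 ≈ 84.66 kt.
ΔV over 24 h = 21.89 kt → 24 h equivalent = 21.89 × 24/24 ≈ 21.89 kt.
22 kt < 30 kt ⇒ not rapid intensification.

22 kt, no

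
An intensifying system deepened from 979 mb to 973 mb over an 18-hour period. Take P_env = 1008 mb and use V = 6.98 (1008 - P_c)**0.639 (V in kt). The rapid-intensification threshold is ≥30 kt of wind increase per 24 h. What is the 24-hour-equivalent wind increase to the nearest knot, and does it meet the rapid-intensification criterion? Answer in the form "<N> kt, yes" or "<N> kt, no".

10 kt, no

V₁: ΔP = 29, V ≈ 6.98 × 29^0.639 ≈ 60.02 kt.
V₂: ΔP = 35, V ≈ 6.98 × 35^0.639 ≈ 67.69 kt.
ΔV over 18 h = 7.67 kt → 24 h equivalent = 7.67 × 24/18 ≈ 10.23 kt.
10 kt < 30 kt ⇒ not rapid intensification.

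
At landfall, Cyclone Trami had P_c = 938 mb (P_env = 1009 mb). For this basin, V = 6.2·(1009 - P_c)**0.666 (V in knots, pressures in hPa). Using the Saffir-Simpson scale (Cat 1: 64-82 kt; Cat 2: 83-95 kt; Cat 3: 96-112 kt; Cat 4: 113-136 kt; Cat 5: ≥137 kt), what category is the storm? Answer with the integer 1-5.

3

ΔP = 1009 − 938 = 71 mb.
V ≈ 6.2 × 71^0.666 = 6.2 × 17.10 ≈ 106 kt.
106 kt falls in the Category 3 band.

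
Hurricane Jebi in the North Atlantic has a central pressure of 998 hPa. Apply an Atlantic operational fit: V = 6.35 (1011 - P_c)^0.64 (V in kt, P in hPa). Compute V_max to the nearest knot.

33 kt

ΔP = 1011 − 998 = 13 hPa.
13^0.64 ≈ 5.163.
V ≈ 6.35 × 5.163 ≈ 32.8 kt.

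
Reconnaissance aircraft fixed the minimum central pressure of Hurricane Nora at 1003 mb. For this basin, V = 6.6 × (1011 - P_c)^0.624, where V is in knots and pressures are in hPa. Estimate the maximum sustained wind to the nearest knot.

ΔP = 1011 − 1003 = 8 mb.
8^0.624 ≈ 3.660.
V ≈ 6.6 × 3.660 ≈ 24.2 kt.

24 kt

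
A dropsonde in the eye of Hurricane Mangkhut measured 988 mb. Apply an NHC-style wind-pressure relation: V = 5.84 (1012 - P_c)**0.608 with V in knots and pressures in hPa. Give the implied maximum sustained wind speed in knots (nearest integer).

40 kt

ΔP = 1012 − 988 = 24 mb.
24^0.608 ≈ 6.905.
V ≈ 5.84 × 6.905 ≈ 40.3 kt.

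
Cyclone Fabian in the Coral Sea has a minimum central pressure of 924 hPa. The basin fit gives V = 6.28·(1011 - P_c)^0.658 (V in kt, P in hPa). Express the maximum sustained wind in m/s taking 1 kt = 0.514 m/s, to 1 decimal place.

ΔP = 1011 − 924 = 87 hPa.
V ≈ 6.28 × 87^0.658 = 6.28 × 18.889 ≈ 118.621 kt.
118.621 × 0.514 ≈ 60.97 m/s → 61.0 m/s.

61.0 m/s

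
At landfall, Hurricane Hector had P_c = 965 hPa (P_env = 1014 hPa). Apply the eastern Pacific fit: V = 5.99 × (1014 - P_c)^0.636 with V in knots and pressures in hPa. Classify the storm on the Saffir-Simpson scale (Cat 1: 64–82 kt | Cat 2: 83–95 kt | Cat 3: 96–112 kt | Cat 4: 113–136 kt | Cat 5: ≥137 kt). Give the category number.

1

ΔP = 1014 − 965 = 49 hPa.
V ≈ 5.99 × 49^0.636 = 5.99 × 11.88 ≈ 71 kt.
71 kt falls in the Category 1 band.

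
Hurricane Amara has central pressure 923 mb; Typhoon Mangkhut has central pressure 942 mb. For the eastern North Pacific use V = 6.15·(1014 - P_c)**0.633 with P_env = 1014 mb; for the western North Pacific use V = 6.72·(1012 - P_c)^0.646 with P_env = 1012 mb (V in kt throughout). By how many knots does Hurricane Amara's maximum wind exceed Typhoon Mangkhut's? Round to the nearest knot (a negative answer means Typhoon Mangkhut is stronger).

2 kt

Hurricane Amara: ΔP = 91; V ≈ 6.15 × 91^0.633 ≈ 106.89 kt.
Typhoon Mangkhut: ΔP = 70; V ≈ 6.72 × 70^0.646 ≈ 104.54 kt.
Difference ≈ 106.89 − 104.54 = 2.35 → 2 kt.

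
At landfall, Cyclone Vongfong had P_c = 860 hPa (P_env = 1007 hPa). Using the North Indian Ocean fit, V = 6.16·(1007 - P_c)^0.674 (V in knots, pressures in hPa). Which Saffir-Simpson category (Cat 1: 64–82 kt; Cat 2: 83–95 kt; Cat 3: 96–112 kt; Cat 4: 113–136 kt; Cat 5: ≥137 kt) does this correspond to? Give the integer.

ΔP = 1007 − 860 = 147 hPa.
V ≈ 6.16 × 147^0.674 = 6.16 × 28.89 ≈ 178 kt.
178 kt falls in the Category 5 band.

5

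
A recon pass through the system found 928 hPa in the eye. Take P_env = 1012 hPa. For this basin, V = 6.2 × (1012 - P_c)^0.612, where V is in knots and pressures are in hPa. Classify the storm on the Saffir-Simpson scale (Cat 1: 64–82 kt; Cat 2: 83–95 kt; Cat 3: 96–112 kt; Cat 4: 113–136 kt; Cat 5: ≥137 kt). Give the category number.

2

ΔP = 1012 − 928 = 84 hPa.
V ≈ 6.2 × 84^0.612 = 6.2 × 15.05 ≈ 93 kt.
93 kt falls in the Category 2 band.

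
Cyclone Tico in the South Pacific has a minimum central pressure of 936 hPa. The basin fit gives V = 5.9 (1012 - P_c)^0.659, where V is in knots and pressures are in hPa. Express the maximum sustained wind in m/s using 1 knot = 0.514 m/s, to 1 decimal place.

52.6 m/s

ΔP = 1012 − 936 = 76 hPa.
V ≈ 5.9 × 76^0.659 = 5.9 × 17.356 ≈ 102.402 kt.
102.402 × 0.514 ≈ 52.63 m/s → 52.6 m/s.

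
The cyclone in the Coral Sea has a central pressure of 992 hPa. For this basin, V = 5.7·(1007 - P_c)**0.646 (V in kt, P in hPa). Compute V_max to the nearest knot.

33 kt

ΔP = 1007 − 992 = 15 hPa.
15^0.646 ≈ 5.751.
V ≈ 5.7 × 5.751 ≈ 32.8 kt.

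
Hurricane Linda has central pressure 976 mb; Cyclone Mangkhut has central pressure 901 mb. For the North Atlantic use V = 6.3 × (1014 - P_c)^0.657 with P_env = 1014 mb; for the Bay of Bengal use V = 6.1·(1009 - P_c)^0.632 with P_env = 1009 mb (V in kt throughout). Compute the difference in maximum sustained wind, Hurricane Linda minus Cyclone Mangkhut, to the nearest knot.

Hurricane Linda: ΔP = 38; V ≈ 6.3 × 38^0.657 ≈ 68.75 kt.
Cyclone Mangkhut: ΔP = 108; V ≈ 6.1 × 108^0.632 ≈ 117.61 kt.
Difference ≈ 68.75 − 117.61 = -48.86 → -49 kt.

-49 kt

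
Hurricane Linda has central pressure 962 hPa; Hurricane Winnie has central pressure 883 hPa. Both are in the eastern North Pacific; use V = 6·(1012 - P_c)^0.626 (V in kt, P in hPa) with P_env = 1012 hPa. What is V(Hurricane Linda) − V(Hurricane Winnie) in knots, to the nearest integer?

Hurricane Linda: ΔP = 50; V ≈ 6 × 50^0.626 ≈ 69.46 kt.
Hurricane Winnie: ΔP = 129; V ≈ 6 × 129^0.626 ≈ 125.71 kt.
Difference ≈ 69.46 − 125.71 = -56.25 → -56 kt.

-56 kt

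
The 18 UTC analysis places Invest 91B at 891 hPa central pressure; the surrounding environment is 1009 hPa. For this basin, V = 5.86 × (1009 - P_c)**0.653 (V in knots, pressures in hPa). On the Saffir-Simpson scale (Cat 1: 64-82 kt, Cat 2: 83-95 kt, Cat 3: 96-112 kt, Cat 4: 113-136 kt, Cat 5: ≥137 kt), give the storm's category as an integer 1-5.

4

ΔP = 1009 − 891 = 118 hPa.
V ≈ 5.86 × 118^0.653 = 5.86 × 22.54 ≈ 132 kt.
132 kt falls in the Category 4 band.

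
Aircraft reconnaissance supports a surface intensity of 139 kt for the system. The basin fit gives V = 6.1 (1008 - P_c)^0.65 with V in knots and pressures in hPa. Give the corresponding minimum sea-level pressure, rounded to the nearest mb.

885 mb

ΔP = (V / 6.1)^(1/0.65) = (139/6.1)^1.538.
139/6.1 = 22.787; 22.787^1.538 ≈ 122.67 mb.
P_c = 1008 − 122.67 = 885.33 ≈ 885 mb.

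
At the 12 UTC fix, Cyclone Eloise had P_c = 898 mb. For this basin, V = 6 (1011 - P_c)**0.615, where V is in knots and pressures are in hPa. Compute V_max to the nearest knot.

110 kt

ΔP = 1011 − 898 = 113 mb.
113^0.615 ≈ 18.308.
V ≈ 6 × 18.308 ≈ 109.8 kt.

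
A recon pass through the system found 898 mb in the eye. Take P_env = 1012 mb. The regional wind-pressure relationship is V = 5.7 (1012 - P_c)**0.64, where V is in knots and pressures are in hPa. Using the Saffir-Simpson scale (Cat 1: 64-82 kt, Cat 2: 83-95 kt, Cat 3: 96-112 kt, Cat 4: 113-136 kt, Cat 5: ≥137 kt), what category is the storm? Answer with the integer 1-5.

4

ΔP = 1012 − 898 = 114 mb.
V ≈ 5.7 × 114^0.64 = 5.7 × 20.72 ≈ 118 kt.
118 kt falls in the Category 4 band.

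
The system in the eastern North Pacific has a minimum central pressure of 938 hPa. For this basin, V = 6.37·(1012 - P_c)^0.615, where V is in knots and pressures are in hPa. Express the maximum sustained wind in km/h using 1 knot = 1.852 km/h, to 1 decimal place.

166.5 km/h

ΔP = 1012 − 938 = 74 hPa.
V ≈ 6.37 × 74^0.615 = 6.37 × 14.112 ≈ 89.891 kt.
89.891 × 1.852 ≈ 166.48 km/h → 166.5 km/h.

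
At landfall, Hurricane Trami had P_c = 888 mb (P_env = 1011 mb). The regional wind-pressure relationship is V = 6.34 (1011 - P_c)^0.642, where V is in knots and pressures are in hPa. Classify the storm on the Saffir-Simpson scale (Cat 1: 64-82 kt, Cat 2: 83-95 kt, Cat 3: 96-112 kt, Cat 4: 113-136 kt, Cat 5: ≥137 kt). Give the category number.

ΔP = 1011 − 888 = 123 mb.
V ≈ 6.34 × 123^0.642 = 6.34 × 21.96 ≈ 139 kt.
139 kt falls in the Category 5 band.

5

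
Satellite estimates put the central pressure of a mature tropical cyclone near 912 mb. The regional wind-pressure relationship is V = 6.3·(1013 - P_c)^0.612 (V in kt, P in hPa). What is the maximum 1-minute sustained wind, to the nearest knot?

ΔP = 1013 − 912 = 101 mb.
101^0.612 ≈ 16.852.
V ≈ 6.3 × 16.852 ≈ 106.2 kt.

106 kt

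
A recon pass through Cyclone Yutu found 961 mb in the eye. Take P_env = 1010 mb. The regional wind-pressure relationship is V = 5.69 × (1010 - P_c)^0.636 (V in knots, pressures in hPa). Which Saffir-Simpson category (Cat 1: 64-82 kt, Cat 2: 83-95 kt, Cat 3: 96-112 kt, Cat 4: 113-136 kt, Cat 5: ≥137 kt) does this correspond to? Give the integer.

1

ΔP = 1010 − 961 = 49 mb.
V ≈ 5.69 × 49^0.636 = 5.69 × 11.88 ≈ 68 kt.
68 kt falls in the Category 1 band.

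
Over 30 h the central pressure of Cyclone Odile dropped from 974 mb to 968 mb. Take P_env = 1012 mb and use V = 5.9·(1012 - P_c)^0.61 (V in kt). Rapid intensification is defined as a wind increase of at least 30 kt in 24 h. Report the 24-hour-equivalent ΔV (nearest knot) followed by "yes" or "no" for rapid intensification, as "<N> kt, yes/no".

4 kt, no

V₁: ΔP = 38, V ≈ 5.9 × 38^0.61 ≈ 54.27 kt.
V₂: ΔP = 44, V ≈ 5.9 × 44^0.61 ≈ 59.34 kt.
ΔV over 30 h = 5.07 kt → 24 h equivalent = 5.07 × 24/30 ≈ 4.06 kt.
4 kt < 30 kt ⇒ not rapid intensification.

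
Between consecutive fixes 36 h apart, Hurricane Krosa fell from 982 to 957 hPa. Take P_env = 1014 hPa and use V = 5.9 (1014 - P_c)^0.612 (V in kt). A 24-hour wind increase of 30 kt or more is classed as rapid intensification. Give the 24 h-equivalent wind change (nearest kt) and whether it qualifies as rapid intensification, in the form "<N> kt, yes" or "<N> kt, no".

14 kt, no

V₁: ΔP = 32, V ≈ 5.9 × 32^0.612 ≈ 49.20 kt.
V₂: ΔP = 57, V ≈ 5.9 × 57^0.612 ≈ 70.06 kt.
ΔV over 36 h = 20.86 kt → 24 h equivalent = 20.86 × 24/36 ≈ 13.91 kt.
14 kt < 30 kt ⇒ not rapid intensification.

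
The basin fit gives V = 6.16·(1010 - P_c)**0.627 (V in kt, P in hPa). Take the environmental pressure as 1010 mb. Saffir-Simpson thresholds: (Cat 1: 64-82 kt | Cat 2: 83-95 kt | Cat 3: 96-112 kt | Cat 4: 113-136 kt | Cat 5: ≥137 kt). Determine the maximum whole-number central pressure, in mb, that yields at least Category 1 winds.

Category 1 begins at V = 64 kt.
Required ΔP = (64/6.16)^(1/0.627) = 10.390^1.595 ≈ 41.82 mb.
P_c ≤ 1010 − 41.82 = 968.18, so the highest integer P_c is 968 mb.

968 mb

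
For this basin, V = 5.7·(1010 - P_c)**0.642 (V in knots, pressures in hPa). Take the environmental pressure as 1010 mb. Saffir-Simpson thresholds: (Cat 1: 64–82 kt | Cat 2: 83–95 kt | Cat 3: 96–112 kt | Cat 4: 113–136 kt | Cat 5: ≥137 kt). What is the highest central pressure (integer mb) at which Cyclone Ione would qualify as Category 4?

905 mb

Category 4 begins at V = 113 kt.
Required ΔP = (113/5.7)^(1/0.642) = 19.825^1.558 ≈ 104.85 mb.
P_c ≤ 1010 − 104.85 = 905.15, so the highest integer P_c is 905 mb.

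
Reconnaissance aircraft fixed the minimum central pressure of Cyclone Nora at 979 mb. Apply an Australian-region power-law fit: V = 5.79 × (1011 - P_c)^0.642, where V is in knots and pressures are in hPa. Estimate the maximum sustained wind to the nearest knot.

ΔP = 1011 − 979 = 32 mb.
32^0.642 ≈ 9.254.
V ≈ 5.79 × 9.254 ≈ 53.6 kt.

54 kt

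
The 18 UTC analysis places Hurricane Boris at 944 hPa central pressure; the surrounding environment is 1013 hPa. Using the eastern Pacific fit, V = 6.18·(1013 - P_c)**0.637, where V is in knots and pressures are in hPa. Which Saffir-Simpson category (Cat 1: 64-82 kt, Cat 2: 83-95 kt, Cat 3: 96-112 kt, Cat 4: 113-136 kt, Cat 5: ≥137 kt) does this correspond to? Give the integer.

ΔP = 1013 − 944 = 69 hPa.
V ≈ 6.18 × 69^0.637 = 6.18 × 14.84 ≈ 92 kt.
92 kt falls in the Category 2 band.

2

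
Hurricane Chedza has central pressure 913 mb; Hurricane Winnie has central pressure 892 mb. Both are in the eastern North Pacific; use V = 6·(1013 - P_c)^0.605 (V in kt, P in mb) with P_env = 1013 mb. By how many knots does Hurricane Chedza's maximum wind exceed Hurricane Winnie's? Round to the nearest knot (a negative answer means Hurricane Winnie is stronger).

Hurricane Chedza: ΔP = 100; V ≈ 6 × 100^0.605 ≈ 97.31 kt.
Hurricane Winnie: ΔP = 121; V ≈ 6 × 121^0.605 ≈ 109.20 kt.
Difference ≈ 97.31 − 109.20 = -11.89 → -12 kt.

-12 kt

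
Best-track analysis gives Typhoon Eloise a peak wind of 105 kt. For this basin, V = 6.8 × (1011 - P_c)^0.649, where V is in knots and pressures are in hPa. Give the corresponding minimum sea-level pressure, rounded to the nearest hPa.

ΔP = (V / 6.8)^(1/0.649) = (105/6.8)^1.541.
105/6.8 = 15.441; 15.441^1.541 ≈ 67.85 hPa.
P_c = 1011 − 67.85 = 943.15 ≈ 943 hPa.

943 hPa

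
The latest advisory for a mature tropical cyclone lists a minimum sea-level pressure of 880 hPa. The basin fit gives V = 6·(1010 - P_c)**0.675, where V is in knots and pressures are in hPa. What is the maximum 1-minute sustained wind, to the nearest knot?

ΔP = 1010 − 880 = 130 hPa.
130^0.675 ≈ 26.725.
V ≈ 6 × 26.725 ≈ 160.3 kt.

160 kt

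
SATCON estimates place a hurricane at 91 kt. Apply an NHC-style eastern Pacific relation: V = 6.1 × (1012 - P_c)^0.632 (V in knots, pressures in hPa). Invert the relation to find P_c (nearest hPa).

ΔP = (V / 6.1)^(1/0.632) = (91/6.1)^1.582.
91/6.1 = 14.918; 14.918^1.582 ≈ 71.97 hPa.
P_c = 1012 − 71.97 = 940.03 ≈ 940 hPa.

940 hPa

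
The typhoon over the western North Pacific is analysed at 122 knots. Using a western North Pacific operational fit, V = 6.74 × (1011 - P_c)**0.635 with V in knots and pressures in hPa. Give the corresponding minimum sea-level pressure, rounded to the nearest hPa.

ΔP = (V / 6.74)^(1/0.635) = (122/6.74)^1.575.
122/6.74 = 18.101; 18.101^1.575 ≈ 95.64 hPa.
P_c = 1011 − 95.64 = 915.36 ≈ 915 hPa.

915 hPa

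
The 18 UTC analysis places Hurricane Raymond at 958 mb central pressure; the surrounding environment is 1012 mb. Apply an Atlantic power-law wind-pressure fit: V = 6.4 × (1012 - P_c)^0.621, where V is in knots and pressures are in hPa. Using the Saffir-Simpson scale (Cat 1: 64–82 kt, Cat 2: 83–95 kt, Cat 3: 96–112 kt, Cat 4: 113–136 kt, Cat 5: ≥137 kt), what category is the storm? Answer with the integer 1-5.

1

ΔP = 1012 − 958 = 54 mb.
V ≈ 6.4 × 54^0.621 = 6.4 × 11.91 ≈ 76 kt.
76 kt falls in the Category 1 band.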